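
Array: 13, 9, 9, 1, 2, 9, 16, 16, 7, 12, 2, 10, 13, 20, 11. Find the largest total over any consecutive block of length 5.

13 9 9 1 2 → sum 34
9 9 1 2 9 → sum 30
9 1 2 9 16 → sum 37
1 2 9 16 16 → sum 44
2 9 16 16 7 → sum 50
9 16 16 7 12 → sum 60
16 16 7 12 2 → sum 53
16 7 12 2 10 → sum 47
7 12 2 10 13 → sum 44
12 2 10 13 20 → sum 57
2 10 13 20 11 → sum 56
Largest of these is 60.

60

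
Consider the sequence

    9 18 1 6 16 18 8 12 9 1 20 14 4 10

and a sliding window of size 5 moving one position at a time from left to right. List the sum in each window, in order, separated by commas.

50, 59, 49, 60, 63, 48, 50, 56, 48, 49

Sliding a size-5 window across the 14 values:
9 18 1 6 16 → sum 50
18 1 6 16 18 → sum 59
1 6 16 18 8 → sum 49
6 16 18 8 12 → sum 60
16 18 8 12 9 → sum 63
18 8 12 9 1 → sum 48
8 12 9 1 20 → sum 50
12 9 1 20 14 → sum 56
9 1 20 14 4 → sum 48
1 20 14 4 10 → sum 49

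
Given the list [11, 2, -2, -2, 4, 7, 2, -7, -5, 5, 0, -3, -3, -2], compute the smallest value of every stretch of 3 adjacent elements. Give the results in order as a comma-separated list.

-2, -2, -2, -2, 2, -7, -7, -7, -5, -3, -3, -3

11 2 -2 → min -2
2 -2 -2 → min -2
-2 -2 4 → min -2
-2 4 7 → min -2
4 7 2 → min 2
7 2 -7 → min -7
2 -7 -5 → min -7
-7 -5 5 → min -7
-5 5 0 → min -5
5 0 -3 → min -3
0 -3 -3 → min -3
-3 -3 -2 → min -3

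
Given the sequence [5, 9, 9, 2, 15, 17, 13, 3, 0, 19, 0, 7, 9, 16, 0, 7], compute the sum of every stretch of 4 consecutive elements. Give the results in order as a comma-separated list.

Sliding a size-4 window across the 16 values:
[5, 9, 9, 2] → sum 25
[9, 9, 2, 15] → sum 35
[9, 2, 15, 17] → sum 43
[2, 15, 17, 13] → sum 47
[15, 17, 13, 3] → sum 48
[17, 13, 3, 0] → sum 33
[13, 3, 0, 19] → sum 35
[3, 0, 19, 0] → sum 22
[0, 19, 0, 7] → sum 26
[19, 0, 7, 9] → sum 35
[0, 7, 9, 16] → sum 32
[7, 9, 16, 0] → sum 32
[9, 16, 0, 7] → sum 32

25, 35, 43, 47, 48, 33, 35, 22, 26, 35, 32, 32, 32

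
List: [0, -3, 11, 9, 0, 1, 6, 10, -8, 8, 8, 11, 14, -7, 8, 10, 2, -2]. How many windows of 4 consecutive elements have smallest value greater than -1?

4

0 -3 11 9 → min -3
-3 11 9 0 → min -3
11 9 0 1 → min 0  > -1 ✓
9 0 1 6 → min 0  > -1 ✓
0 1 6 10 → min 0  > -1 ✓
1 6 10 -8 → min -8
6 10 -8 8 → min -8
10 -8 8 8 → min -8
-8 8 8 11 → min -8
8 8 11 14 → min 8  > -1 ✓
8 11 14 -7 → min -7
11 14 -7 8 → min -7
14 -7 8 10 → min -7
-7 8 10 2 → min -7
8 10 2 -2 → min -2
4 windows satisfy the condition.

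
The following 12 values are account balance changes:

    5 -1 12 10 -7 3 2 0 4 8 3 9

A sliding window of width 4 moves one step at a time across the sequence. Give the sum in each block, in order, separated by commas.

26, 14, 18, 8, -2, 9, 14, 15, 24

[5, -1, 12, 10] → sum 26
[-1, 12, 10, -7] → sum 14
[12, 10, -7, 3] → sum 18
[10, -7, 3, 2] → sum 8
[-7, 3, 2, 0] → sum -2
[3, 2, 0, 4] → sum 9
[2, 0, 4, 8] → sum 14
[0, 4, 8, 3] → sum 15
[4, 8, 3, 9] → sum 24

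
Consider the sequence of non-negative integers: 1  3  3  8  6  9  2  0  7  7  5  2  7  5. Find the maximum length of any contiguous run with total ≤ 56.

Extend to the right; shrink from the left whenever the sum exceeds 56:
→ 1: sum 1, len 1
→ 3: sum 4, len 2
→ 3: sum 7, len 3
→ 8: sum 15, len 4
→ 6: sum 21, len 5
→ 9: sum 30, len 6
→ 2: sum 32, len 7
→ 0: sum 32, len 8
→ 7: sum 39, len 9
→ 7: sum 46, len 10
→ 5: sum 51, len 11
→ 2: sum 53, len 12
→ 7 (dropped 1, 3): sum 56, len 11
→ 5 (dropped 3, 8): sum 50, len 10
Longest length seen: 12.

12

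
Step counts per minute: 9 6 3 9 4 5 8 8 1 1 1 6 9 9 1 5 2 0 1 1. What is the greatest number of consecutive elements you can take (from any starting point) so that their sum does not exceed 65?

add 9: [9] sum 9, len 1
add 6: [9, 6] sum 15, len 2
add 3: [9, 6, 3] sum 18, len 3
add 9: [9, 6, 3, 9] sum 27, len 4
add 4: [9, 6, 3, 9, 4] sum 31, len 5
add 5: [9, 6, 3, 9, 4, 5] sum 36, len 6
add 8: [9, 6, 3, 9, 4, 5, 8] sum 44, len 7
add 8: [9, 6, 3, 9, 4, 5, 8, 8] sum 52, len 8
add 1: [9, 6, 3, 9, 4, 5, 8, 8, 1] sum 53, len 9
add 1: [9, 6, 3, 9, 4, 5, 8, 8, 1, 1] sum 54, len 10
add 1: [9, 6, 3, 9, 4, 5, 8, 8, 1, 1, 1] sum 55, len 11
add 6: [9, 6, 3, 9, 4, 5, 8, 8, 1, 1, 1, 6] sum 61, len 12
add 9: [6, 3, 9, 4, 5, 8, 8, 1, 1, 1, 6, 9] sum 61, len 12
add 9: [3, 9, 4, 5, 8, 8, 1, 1, 1, 6, 9, 9] sum 64, len 12
add 1: [3, 9, 4, 5, 8, 8, 1, 1, 1, 6, 9, 9, 1] sum 65, len 13
add 5: [4, 5, 8, 8, 1, 1, 1, 6, 9, 9, 1, 5] sum 58, len 12
add 2: [4, 5, 8, 8, 1, 1, 1, 6, 9, 9, 1, 5, 2] sum 60, len 13
add 0: [4, 5, 8, 8, 1, 1, 1, 6, 9, 9, 1, 5, 2, 0] sum 60, len 14
add 1: [4, 5, 8, 8, 1, 1, 1, 6, 9, 9, 1, 5, 2, 0, 1] sum 61, len 15
add 1: [4, 5, 8, 8, 1, 1, 1, 6, 9, 9, 1, 5, 2, 0, 1, 1] sum 62, len 16
Longest length seen: 16.

16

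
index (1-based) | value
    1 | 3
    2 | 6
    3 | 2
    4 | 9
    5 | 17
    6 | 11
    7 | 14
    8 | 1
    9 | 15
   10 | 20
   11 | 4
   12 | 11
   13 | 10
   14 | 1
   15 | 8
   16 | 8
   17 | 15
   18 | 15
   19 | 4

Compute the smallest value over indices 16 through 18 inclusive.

Elements at indices 16..18: 8, 15, 15
min(8, 15, 15) = 8

8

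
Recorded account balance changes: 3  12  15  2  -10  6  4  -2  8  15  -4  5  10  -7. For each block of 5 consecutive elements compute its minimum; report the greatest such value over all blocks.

-2

[3, 12, 15, 2, -10] → min -10
[12, 15, 2, -10, 6] → min -10
[15, 2, -10, 6, 4] → min -10
[2, -10, 6, 4, -2] → min -10
[-10, 6, 4, -2, 8] → min -10
[6, 4, -2, 8, 15] → min -2
[4, -2, 8, 15, -4] → min -4
[-2, 8, 15, -4, 5] → min -4
[8, 15, -4, 5, 10] → min -4
[15, -4, 5, 10, -7] → min -7
Greatest of these is -2.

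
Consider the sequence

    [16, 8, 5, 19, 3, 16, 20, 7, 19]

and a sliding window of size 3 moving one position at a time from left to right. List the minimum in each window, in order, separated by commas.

(16, 8, 5) → min 5
(8, 5, 19) → min 5
(5, 19, 3) → min 3
(19, 3, 16) → min 3
(3, 16, 20) → min 3
(16, 20, 7) → min 7
(20, 7, 19) → min 7

5, 5, 3, 3, 3, 7, 7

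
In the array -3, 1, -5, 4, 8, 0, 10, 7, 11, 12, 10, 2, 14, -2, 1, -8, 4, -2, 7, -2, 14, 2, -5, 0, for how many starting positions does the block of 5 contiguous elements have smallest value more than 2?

1

(-3, 1, -5, 4, 8) → min -5
(1, -5, 4, 8, 0) → min -5
(-5, 4, 8, 0, 10) → min -5
(4, 8, 0, 10, 7) → min 0
(8, 0, 10, 7, 11) → min 0
(0, 10, 7, 11, 12) → min 0
(10, 7, 11, 12, 10) → min 7  > 2 ✓
(7, 11, 12, 10, 2) → min 2
(11, 12, 10, 2, 14) → min 2
(12, 10, 2, 14, -2) → min -2
(10, 2, 14, -2, 1) → min -2
(2, 14, -2, 1, -8) → min -8
(14, -2, 1, -8, 4) → min -8
(-2, 1, -8, 4, -2) → min -8
(1, -8, 4, -2, 7) → min -8
(-8, 4, -2, 7, -2) → min -8
(4, -2, 7, -2, 14) → min -2
(-2, 7, -2, 14, 2) → min -2
(7, -2, 14, 2, -5) → min -5
(-2, 14, 2, -5, 0) → min -5
1 window satisfy the condition.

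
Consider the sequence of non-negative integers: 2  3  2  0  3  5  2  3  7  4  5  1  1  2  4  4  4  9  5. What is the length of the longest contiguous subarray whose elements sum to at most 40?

14

→ 2: sum 2, len 1
→ 3: sum 5, len 2
→ 2: sum 7, len 3
→ 0: sum 7, len 4
→ 3: sum 10, len 5
→ 5: sum 15, len 6
→ 2: sum 17, len 7
→ 3: sum 20, len 8
→ 7: sum 27, len 9
→ 4: sum 31, len 10
→ 5: sum 36, len 11
→ 1: sum 37, len 12
→ 1: sum 38, len 13
→ 2: sum 40, len 14
→ 4 (dropped 2, 3): sum 39, len 13
→ 4 (dropped 2, 0, 3): sum 38, len 11
→ 4 (dropped 5): sum 37, len 11
→ 9 (dropped 2, 3, 7): sum 34, len 9
→ 5: sum 39, len 10
Longest length seen: 14.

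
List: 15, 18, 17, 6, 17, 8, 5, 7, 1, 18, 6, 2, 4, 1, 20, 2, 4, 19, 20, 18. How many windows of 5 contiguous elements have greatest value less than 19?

10

[15, 18, 17, 6, 17] → max 18  < 19 ✓
[18, 17, 6, 17, 8] → max 18  < 19 ✓
[17, 6, 17, 8, 5] → max 17  < 19 ✓
[6, 17, 8, 5, 7] → max 17  < 19 ✓
[17, 8, 5, 7, 1] → max 17  < 19 ✓
[8, 5, 7, 1, 18] → max 18  < 19 ✓
[5, 7, 1, 18, 6] → max 18  < 19 ✓
[7, 1, 18, 6, 2] → max 18  < 19 ✓
[1, 18, 6, 2, 4] → max 18  < 19 ✓
[18, 6, 2, 4, 1] → max 18  < 19 ✓
[6, 2, 4, 1, 20] → max 20
[2, 4, 1, 20, 2] → max 20
[4, 1, 20, 2, 4] → max 20
[1, 20, 2, 4, 19] → max 20
[20, 2, 4, 19, 20] → max 20
[2, 4, 19, 20, 18] → max 20
10 windows satisfy the condition.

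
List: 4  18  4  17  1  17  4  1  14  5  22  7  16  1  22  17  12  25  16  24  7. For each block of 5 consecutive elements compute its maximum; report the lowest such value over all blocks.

[4, 18, 4, 17, 1] → max 18
[18, 4, 17, 1, 17] → max 18
[4, 17, 1, 17, 4] → max 17
[17, 1, 17, 4, 1] → max 17
[1, 17, 4, 1, 14] → max 17
[17, 4, 1, 14, 5] → max 17
[4, 1, 14, 5, 22] → max 22
[1, 14, 5, 22, 7] → max 22
[14, 5, 22, 7, 16] → max 22
[5, 22, 7, 16, 1] → max 22
[22, 7, 16, 1, 22] → max 22
[7, 16, 1, 22, 17] → max 22
[16, 1, 22, 17, 12] → max 22
[1, 22, 17, 12, 25] → max 25
[22, 17, 12, 25, 16] → max 25
[17, 12, 25, 16, 24] → max 25
[12, 25, 16, 24, 7] → max 25
Lowest of these is 17.

17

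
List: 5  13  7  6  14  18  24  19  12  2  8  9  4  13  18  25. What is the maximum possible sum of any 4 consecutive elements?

75

5 13 7 6 → sum 31
13 7 6 14 → sum 40
7 6 14 18 → sum 45
6 14 18 24 → sum 62
14 18 24 19 → sum 75
18 24 19 12 → sum 73
24 19 12 2 → sum 57
19 12 2 8 → sum 41
12 2 8 9 → sum 31
2 8 9 4 → sum 23
8 9 4 13 → sum 34
9 4 13 18 → sum 44
4 13 18 25 → sum 60
Maximum of these is 75.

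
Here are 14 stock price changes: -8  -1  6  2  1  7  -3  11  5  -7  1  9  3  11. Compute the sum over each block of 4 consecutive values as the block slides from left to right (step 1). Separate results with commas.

-1, 8, 16, 7, 16, 20, 6, 10, 8, 6, 24

-8 -1 6 2 → sum -1
-1 6 2 1 → sum 8
6 2 1 7 → sum 16
2 1 7 -3 → sum 7
1 7 -3 11 → sum 16
7 -3 11 5 → sum 20
-3 11 5 -7 → sum 6
11 5 -7 1 → sum 10
5 -7 1 9 → sum 8
-7 1 9 3 → sum 6
1 9 3 11 → sum 24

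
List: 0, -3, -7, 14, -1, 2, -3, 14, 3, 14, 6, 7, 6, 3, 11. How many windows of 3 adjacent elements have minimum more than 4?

2

0 -3 -7 → min -7
-3 -7 14 → min -7
-7 14 -1 → min -7
14 -1 2 → min -1
-1 2 -3 → min -3
2 -3 14 → min -3
-3 14 3 → min -3
14 3 14 → min 3
3 14 6 → min 3
14 6 7 → min 6  > 4 ✓
6 7 6 → min 6  > 4 ✓
7 6 3 → min 3
6 3 11 → min 3
2 windows satisfy the condition.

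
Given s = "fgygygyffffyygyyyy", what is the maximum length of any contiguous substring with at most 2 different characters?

add f: window [f] (1 distinct), len 1
add g: window [f, g] (2 distinct), len 2
add y: window [g, y] (2 distinct), len 2
add g: window [g, y, g] (2 distinct), len 3
add y: window [g, y, g, y] (2 distinct), len 4
add g: window [g, y, g, y, g] (2 distinct), len 5
add y: window [g, y, g, y, g, y] (2 distinct), len 6
add f: window [y, f] (2 distinct), len 2
add f: window [y, f, f] (2 distinct), len 3
add f: window [y, f, f, f] (2 distinct), len 4
add f: window [y, f, f, f, f] (2 distinct), len 5
add y: window [y, f, f, f, f, y] (2 distinct), len 6
add y: window [y, f, f, f, f, y, y] (2 distinct), len 7
add g: window [y, y, g] (2 distinct), len 3
add y: window [y, y, g, y] (2 distinct), len 4
add y: window [y, y, g, y, y] (2 distinct), len 5
add y: window [y, y, g, y, y, y] (2 distinct), len 6
add y: window [y, y, g, y, y, y, y] (2 distinct), len 7
Longest length with ≤2 distinct: 7.

7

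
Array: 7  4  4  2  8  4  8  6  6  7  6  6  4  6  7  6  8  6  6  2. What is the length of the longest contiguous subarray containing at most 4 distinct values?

15

Extend right; when distinct count exceeds 4, shrink from the left:
[7] 1 distinct, len 1
[7, 4] 2 distinct, len 2
[7, 4, 4] 2 distinct, len 3
[7, 4, 4, 2] 3 distinct, len 4
[7, 4, 4, 2, 8] 4 distinct, len 5
[7, 4, 4, 2, 8, 4] 4 distinct, len 6
[7, 4, 4, 2, 8, 4, 8] 4 distinct, len 7
[4, 4, 2, 8, 4, 8, 6] 4 distinct, len 7
[4, 4, 2, 8, 4, 8, 6, 6] 4 distinct, len 8
[8, 4, 8, 6, 6, 7] 4 distinct, len 6
[8, 4, 8, 6, 6, 7, 6] 4 distinct, len 7
[8, 4, 8, 6, 6, 7, 6, 6] 4 distinct, len 8
[8, 4, 8, 6, 6, 7, 6, 6, 4] 4 distinct, len 9
[8, 4, 8, 6, 6, 7, 6, 6, 4, 6] 4 distinct, len 10
[8, 4, 8, 6, 6, 7, 6, 6, 4, 6, 7] 4 distinct, len 11
[8, 4, 8, 6, 6, 7, 6, 6, 4, 6, 7, 6] 4 distinct, len 12
[8, 4, 8, 6, 6, 7, 6, 6, 4, 6, 7, 6, 8] 4 distinct, len 13
[8, 4, 8, 6, 6, 7, 6, 6, 4, 6, 7, 6, 8, 6] 4 distinct, len 14
[8, 4, 8, 6, 6, 7, 6, 6, 4, 6, 7, 6, 8, 6, 6] 4 distinct, len 15
[6, 7, 6, 8, 6, 6, 2] 4 distinct, len 7
Longest length with ≤4 distinct: 15.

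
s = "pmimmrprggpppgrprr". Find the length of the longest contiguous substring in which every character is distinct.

3

add p: [p] len 1
add m: [p, m] len 2
add i: [p, m, i] len 3
add m (repeat m, move left end past it): [i, m] len 2
add m (repeat m, move left end past it): [m] len 1
add r: [m, r] len 2
add p: [m, r, p] len 3
add r (repeat r, move left end past it): [p, r] len 2
add g: [p, r, g] len 3
add g (repeat g, move left end past it): [g] len 1
add p: [g, p] len 2
add p (repeat p, move left end past it): [p] len 1
add p (repeat p, move left end past it): [p] len 1
add g: [p, g] len 2
add r: [p, g, r] len 3
add p (repeat p, move left end past it): [g, r, p] len 3
add r (repeat r, move left end past it): [p, r] len 2
add r (repeat r, move left end past it): [r] len 1
Longest all-distinct length: 3.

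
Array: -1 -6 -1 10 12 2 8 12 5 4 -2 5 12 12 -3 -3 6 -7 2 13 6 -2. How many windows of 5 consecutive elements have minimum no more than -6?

-1 -6 -1 10 12 → min -6  ≤ -6 ✓
-6 -1 10 12 2 → min -6  ≤ -6 ✓
-1 10 12 2 8 → min -1
10 12 2 8 12 → min 2
12 2 8 12 5 → min 2
2 8 12 5 4 → min 2
8 12 5 4 -2 → min -2
12 5 4 -2 5 → min -2
5 4 -2 5 12 → min -2
4 -2 5 12 12 → min -2
-2 5 12 12 -3 → min -3
5 12 12 -3 -3 → min -3
12 12 -3 -3 6 → min -3
12 -3 -3 6 -7 → min -7  ≤ -6 ✓
-3 -3 6 -7 2 → min -7  ≤ -6 ✓
-3 6 -7 2 13 → min -7  ≤ -6 ✓
6 -7 2 13 6 → min -7  ≤ -6 ✓
-7 2 13 6 -2 → min -7  ≤ -6 ✓
7 windows satisfy the condition.

7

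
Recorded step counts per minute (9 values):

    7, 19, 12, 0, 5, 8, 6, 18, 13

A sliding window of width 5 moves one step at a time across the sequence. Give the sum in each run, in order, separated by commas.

43, 44, 31, 37, 50

7 19 12 0 5 → sum 43
19 12 0 5 8 → sum 44
12 0 5 8 6 → sum 31
0 5 8 6 18 → sum 37
5 8 6 18 13 → sum 50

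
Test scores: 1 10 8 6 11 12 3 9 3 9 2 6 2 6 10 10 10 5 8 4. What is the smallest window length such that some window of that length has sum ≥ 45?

Extend right; whenever the sum reaches 45, record the length and shrink from the left:
add 1: running sum 1 < 45
add 10: running sum 11 < 45
add 8: running sum 19 < 45
add 6: running sum 25 < 45
add 11: running sum 36 < 45
add 12: shortest ending here [10, 8, 6, 11, 12] sum 47, len 5
add 3: shortest ending here [10, 8, 6, 11, 12, 3] sum 50, len 6
add 9: shortest ending here [8, 6, 11, 12, 3, 9] sum 49, len 6
add 3: shortest ending here [8, 6, 11, 12, 3, 9, 3] sum 52, len 7
add 9: shortest ending here [11, 12, 3, 9, 3, 9] sum 47, len 6
add 2: shortest ending here [11, 12, 3, 9, 3, 9, 2] sum 49, len 7
add 6: shortest ending here [11, 12, 3, 9, 3, 9, 2, 6] sum 55, len 8
add 2: shortest ending here [12, 3, 9, 3, 9, 2, 6, 2] sum 46, len 8
add 6: shortest ending here [12, 3, 9, 3, 9, 2, 6, 2, 6] sum 52, len 9
add 10: shortest ending here [9, 3, 9, 2, 6, 2, 6, 10] sum 47, len 8
add 10: shortest ending here [9, 2, 6, 2, 6, 10, 10] sum 45, len 7
add 10: shortest ending here [2, 6, 2, 6, 10, 10, 10] sum 46, len 7
add 5: shortest ending here [6, 2, 6, 10, 10, 10, 5] sum 49, len 7
add 8: shortest ending here [6, 10, 10, 10, 5, 8] sum 49, len 6
add 4: shortest ending here [10, 10, 10, 5, 8, 4] sum 47, len 6
Shortest qualifying length: 5.

5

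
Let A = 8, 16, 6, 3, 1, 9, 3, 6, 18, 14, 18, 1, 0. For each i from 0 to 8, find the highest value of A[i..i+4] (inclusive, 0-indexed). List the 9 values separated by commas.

(8, 16, 6, 3, 1) → max 16
(16, 6, 3, 1, 9) → max 16
(6, 3, 1, 9, 3) → max 9
(3, 1, 9, 3, 6) → max 9
(1, 9, 3, 6, 18) → max 18
(9, 3, 6, 18, 14) → max 18
(3, 6, 18, 14, 18) → max 18
(6, 18, 14, 18, 1) → max 18
(18, 14, 18, 1, 0) → max 18

16, 16, 9, 9, 18, 18, 18, 18, 18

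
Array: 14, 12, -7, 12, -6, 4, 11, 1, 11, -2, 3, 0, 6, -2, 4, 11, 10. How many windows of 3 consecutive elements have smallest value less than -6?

3

14 12 -7 → min -7  < -6 ✓
12 -7 12 → min -7  < -6 ✓
-7 12 -6 → min -7  < -6 ✓
12 -6 4 → min -6
-6 4 11 → min -6
4 11 1 → min 1
11 1 11 → min 1
1 11 -2 → min -2
11 -2 3 → min -2
-2 3 0 → min -2
3 0 6 → min 0
0 6 -2 → min -2
6 -2 4 → min -2
-2 4 11 → min -2
4 11 10 → min 4
3 windows satisfy the condition.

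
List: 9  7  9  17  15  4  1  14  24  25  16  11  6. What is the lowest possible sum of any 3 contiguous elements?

19

9 7 9 → sum 25
7 9 17 → sum 33
9 17 15 → sum 41
17 15 4 → sum 36
15 4 1 → sum 20
4 1 14 → sum 19
1 14 24 → sum 39
14 24 25 → sum 63
24 25 16 → sum 65
25 16 11 → sum 52
16 11 6 → sum 33
Lowest of these is 19.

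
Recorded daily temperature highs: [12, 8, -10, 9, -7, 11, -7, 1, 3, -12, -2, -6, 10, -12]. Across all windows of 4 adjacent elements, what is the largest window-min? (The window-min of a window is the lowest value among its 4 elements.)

-7

Each size-4 window and its min:
12 8 -10 9 → min -10
8 -10 9 -7 → min -10
-10 9 -7 11 → min -10
9 -7 11 -7 → min -7
-7 11 -7 1 → min -7
11 -7 1 3 → min -7
-7 1 3 -12 → min -12
1 3 -12 -2 → min -12
3 -12 -2 -6 → min -12
-12 -2 -6 10 → min -12
-2 -6 10 -12 → min -12
Largest of these is -7.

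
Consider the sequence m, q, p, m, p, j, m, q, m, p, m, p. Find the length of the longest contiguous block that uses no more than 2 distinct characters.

4

[m] 1 distinct, len 1
[m, q] 2 distinct, len 2
[q, p] 2 distinct, len 2
[p, m] 2 distinct, len 2
[p, m, p] 2 distinct, len 3
[p, j] 2 distinct, len 2
[j, m] 2 distinct, len 2
[m, q] 2 distinct, len 2
[m, q, m] 2 distinct, len 3
[m, p] 2 distinct, len 2
[m, p, m] 2 distinct, len 3
[m, p, m, p] 2 distinct, len 4
Longest length with ≤2 distinct: 4.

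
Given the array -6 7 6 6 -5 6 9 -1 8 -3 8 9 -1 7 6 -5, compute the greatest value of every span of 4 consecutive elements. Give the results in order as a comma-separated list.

Sliding a size-4 window across the 16 values:
(-6, 7, 6, 6) → max 7
(7, 6, 6, -5) → max 7
(6, 6, -5, 6) → max 6
(6, -5, 6, 9) → max 9
(-5, 6, 9, -1) → max 9
(6, 9, -1, 8) → max 9
(9, -1, 8, -3) → max 9
(-1, 8, -3, 8) → max 8
(8, -3, 8, 9) → max 9
(-3, 8, 9, -1) → max 9
(8, 9, -1, 7) → max 9
(9, -1, 7, 6) → max 9
(-1, 7, 6, -5) → max 7

7, 7, 6, 9, 9, 9, 9, 8, 9, 9, 9, 9, 7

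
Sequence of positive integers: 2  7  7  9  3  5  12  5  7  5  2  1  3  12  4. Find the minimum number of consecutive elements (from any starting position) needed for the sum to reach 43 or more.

Extend right; whenever the sum reaches 43, record the length and shrink from the left:
add 2: running sum 2 < 43
add 7: running sum 9 < 43
add 7: running sum 16 < 43
add 9: running sum 25 < 43
add 3: running sum 28 < 43
add 5: running sum 33 < 43
end 6: [7, 7, 9, 3, 5, 12] sum 43, len 6
end 7: [7, 7, 9, 3, 5, 12, 5] sum 48, len 7
end 8: [7, 9, 3, 5, 12, 5, 7] sum 48, len 7
end 9: [9, 3, 5, 12, 5, 7, 5] sum 46, len 7
end 10: [9, 3, 5, 12, 5, 7, 5, 2] sum 48, len 8
end 11: [9, 3, 5, 12, 5, 7, 5, 2, 1] sum 49, len 9
end 12: [3, 5, 12, 5, 7, 5, 2, 1, 3] sum 43, len 9
end 13: [12, 5, 7, 5, 2, 1, 3, 12] sum 47, len 8
end 14: [12, 5, 7, 5, 2, 1, 3, 12, 4] sum 51, len 9
Shortest qualifying length: 6.

6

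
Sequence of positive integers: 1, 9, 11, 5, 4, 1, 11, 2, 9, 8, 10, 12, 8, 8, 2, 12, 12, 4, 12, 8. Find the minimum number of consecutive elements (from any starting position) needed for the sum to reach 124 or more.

16

add 1: running sum 1 < 124
add 9: running sum 10 < 124
add 11: running sum 21 < 124
add 5: running sum 26 < 124
add 4: running sum 30 < 124
add 1: running sum 31 < 124
add 11: running sum 42 < 124
add 2: running sum 44 < 124
add 9: running sum 53 < 124
add 8: running sum 61 < 124
add 10: running sum 71 < 124
add 12: running sum 83 < 124
add 8: running sum 91 < 124
add 8: running sum 99 < 124
add 2: running sum 101 < 124
add 12: running sum 113 < 124
add 12: shortest ending here [9, 11, 5, 4, 1, 11, 2, 9, 8, 10, 12, 8, 8, 2, 12, 12] sum 124, len 16
add 4: shortest ending here [9, 11, 5, 4, 1, 11, 2, 9, 8, 10, 12, 8, 8, 2, 12, 12, 4] sum 128, len 17
add 12: shortest ending here [11, 5, 4, 1, 11, 2, 9, 8, 10, 12, 8, 8, 2, 12, 12, 4, 12] sum 131, len 17
add 8: shortest ending here [5, 4, 1, 11, 2, 9, 8, 10, 12, 8, 8, 2, 12, 12, 4, 12, 8] sum 128, len 17
Shortest qualifying length: 16.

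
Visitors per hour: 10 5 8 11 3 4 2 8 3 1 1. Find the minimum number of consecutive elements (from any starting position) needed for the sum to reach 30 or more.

add 10: running sum 10 < 30
add 5: running sum 15 < 30
add 8: running sum 23 < 30
end 3: [10, 5, 8, 11] sum 34, len 4
end 4: [10, 5, 8, 11, 3] sum 37, len 5
end 5: [5, 8, 11, 3, 4] sum 31, len 5
end 6: [5, 8, 11, 3, 4, 2] sum 33, len 6
end 7: [8, 11, 3, 4, 2, 8] sum 36, len 6
end 8: [11, 3, 4, 2, 8, 3] sum 31, len 6
end 9: [11, 3, 4, 2, 8, 3, 1] sum 32, len 7
end 10: [11, 3, 4, 2, 8, 3, 1, 1] sum 33, len 8
Shortest qualifying length: 4.

4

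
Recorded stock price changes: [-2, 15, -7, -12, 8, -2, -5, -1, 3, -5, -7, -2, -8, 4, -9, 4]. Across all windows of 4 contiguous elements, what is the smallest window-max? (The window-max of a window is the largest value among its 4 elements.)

-2

Window maxs for each of the 13 positions:
[-2, 15, -7, -12] → max 15
[15, -7, -12, 8] → max 15
[-7, -12, 8, -2] → max 8
[-12, 8, -2, -5] → max 8
[8, -2, -5, -1] → max 8
[-2, -5, -1, 3] → max 3
[-5, -1, 3, -5] → max 3
[-1, 3, -5, -7] → max 3
[3, -5, -7, -2] → max 3
[-5, -7, -2, -8] → max -2
[-7, -2, -8, 4] → max 4
[-2, -8, 4, -9] → max 4
[-8, 4, -9, 4] → max 4
Smallest of these is -2.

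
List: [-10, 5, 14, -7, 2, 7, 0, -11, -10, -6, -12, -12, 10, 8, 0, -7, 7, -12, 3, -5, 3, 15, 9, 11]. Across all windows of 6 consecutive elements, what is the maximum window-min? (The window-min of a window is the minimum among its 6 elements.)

Window mins for each of the 19 positions:
-10 5 14 -7 2 7 → min -10
5 14 -7 2 7 0 → min -7
14 -7 2 7 0 -11 → min -11
-7 2 7 0 -11 -10 → min -11
2 7 0 -11 -10 -6 → min -11
7 0 -11 -10 -6 -12 → min -12
0 -11 -10 -6 -12 -12 → min -12
-11 -10 -6 -12 -12 10 → min -12
-10 -6 -12 -12 10 8 → min -12
-6 -12 -12 10 8 0 → min -12
-12 -12 10 8 0 -7 → min -12
-12 10 8 0 -7 7 → min -12
10 8 0 -7 7 -12 → min -12
8 0 -7 7 -12 3 → min -12
0 -7 7 -12 3 -5 → min -12
-7 7 -12 3 -5 3 → min -12
7 -12 3 -5 3 15 → min -12
-12 3 -5 3 15 9 → min -12
3 -5 3 15 9 11 → min -5
Maximum of these is -5.

-5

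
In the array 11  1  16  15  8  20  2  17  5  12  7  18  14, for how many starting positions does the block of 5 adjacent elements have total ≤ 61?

11 1 16 15 8 → sum 51  ≤ 61 ✓
1 16 15 8 20 → sum 60  ≤ 61 ✓
16 15 8 20 2 → sum 61  ≤ 61 ✓
15 8 20 2 17 → sum 62
8 20 2 17 5 → sum 52  ≤ 61 ✓
20 2 17 5 12 → sum 56  ≤ 61 ✓
2 17 5 12 7 → sum 43  ≤ 61 ✓
17 5 12 7 18 → sum 59  ≤ 61 ✓
5 12 7 18 14 → sum 56  ≤ 61 ✓
8 windows satisfy the condition.

8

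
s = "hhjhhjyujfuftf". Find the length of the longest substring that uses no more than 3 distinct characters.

add h: window [h] (1 distinct), len 1
add h: window [h, h] (1 distinct), len 2
add j: window [h, h, j] (2 distinct), len 3
add h: window [h, h, j, h] (2 distinct), len 4
add h: window [h, h, j, h, h] (2 distinct), len 5
add j: window [h, h, j, h, h, j] (2 distinct), len 6
add y: window [h, h, j, h, h, j, y] (3 distinct), len 7
add u: window [j, y, u] (3 distinct), len 3
add j: window [j, y, u, j] (3 distinct), len 4
add f: window [u, j, f] (3 distinct), len 3
add u: window [u, j, f, u] (3 distinct), len 4
add f: window [u, j, f, u, f] (3 distinct), len 5
add t: window [f, u, f, t] (3 distinct), len 4
add f: window [f, u, f, t, f] (3 distinct), len 5
Longest length with ≤3 distinct: 7.

7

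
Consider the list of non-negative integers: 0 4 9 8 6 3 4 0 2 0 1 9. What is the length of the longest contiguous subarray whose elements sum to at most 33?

9

Extend to the right; shrink from the left whenever the sum exceeds 33:
add 0: [0] sum 0, len 1
add 4: [0, 4] sum 4, len 2
add 9: [0, 4, 9] sum 13, len 3
add 8: [0, 4, 9, 8] sum 21, len 4
add 6: [0, 4, 9, 8, 6] sum 27, len 5
add 3: [0, 4, 9, 8, 6, 3] sum 30, len 6
add 4: [9, 8, 6, 3, 4] sum 30, len 5
add 0: [9, 8, 6, 3, 4, 0] sum 30, len 6
add 2: [9, 8, 6, 3, 4, 0, 2] sum 32, len 7
add 0: [9, 8, 6, 3, 4, 0, 2, 0] sum 32, len 8
add 1: [9, 8, 6, 3, 4, 0, 2, 0, 1] sum 33, len 9
add 9: [8, 6, 3, 4, 0, 2, 0, 1, 9] sum 33, len 9
Longest length seen: 9.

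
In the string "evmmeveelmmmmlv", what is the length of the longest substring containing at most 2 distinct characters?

Extend right; when distinct count exceeds 2, shrink from the left:
add e: window [e] (1 distinct), len 1
add v: window [e, v] (2 distinct), len 2
add m: window [v, m] (2 distinct), len 2
add m: window [v, m, m] (2 distinct), len 3
add e: window [m, m, e] (2 distinct), len 3
add v: window [e, v] (2 distinct), len 2
add e: window [e, v, e] (2 distinct), len 3
add e: window [e, v, e, e] (2 distinct), len 4
add l: window [e, e, l] (2 distinct), len 3
add m: window [l, m] (2 distinct), len 2
add m: window [l, m, m] (2 distinct), len 3
add m: window [l, m, m, m] (2 distinct), len 4
add m: window [l, m, m, m, m] (2 distinct), len 5
add l: window [l, m, m, m, m, l] (2 distinct), len 6
add v: window [l, v] (2 distinct), len 2
Longest length with ≤2 distinct: 6.

6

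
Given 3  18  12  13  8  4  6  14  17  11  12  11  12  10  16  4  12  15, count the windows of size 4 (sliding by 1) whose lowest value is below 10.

10

3 18 12 13 → min 3  < 10 ✓
18 12 13 8 → min 8  < 10 ✓
12 13 8 4 → min 4  < 10 ✓
13 8 4 6 → min 4  < 10 ✓
8 4 6 14 → min 4  < 10 ✓
4 6 14 17 → min 4  < 10 ✓
6 14 17 11 → min 6  < 10 ✓
14 17 11 12 → min 11
17 11 12 11 → min 11
11 12 11 12 → min 11
12 11 12 10 → min 10
11 12 10 16 → min 10
12 10 16 4 → min 4  < 10 ✓
10 16 4 12 → min 4  < 10 ✓
16 4 12 15 → min 4  < 10 ✓
10 windows satisfy the condition.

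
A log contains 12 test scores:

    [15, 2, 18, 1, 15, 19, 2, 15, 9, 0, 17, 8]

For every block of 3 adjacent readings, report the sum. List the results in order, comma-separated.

35, 21, 34, 35, 36, 36, 26, 24, 26, 25

Sliding a size-3 window across the 12 values:
[15, 2, 18] → sum 35
[2, 18, 1] → sum 21
[18, 1, 15] → sum 34
[1, 15, 19] → sum 35
[15, 19, 2] → sum 36
[19, 2, 15] → sum 36
[2, 15, 9] → sum 26
[15, 9, 0] → sum 24
[9, 0, 17] → sum 26
[0, 17, 8] → sum 25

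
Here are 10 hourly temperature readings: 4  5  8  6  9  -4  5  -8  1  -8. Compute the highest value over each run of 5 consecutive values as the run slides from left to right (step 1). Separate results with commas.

Sliding a size-5 window across the 10 values:
4 5 8 6 9 → max 9
5 8 6 9 -4 → max 9
8 6 9 -4 5 → max 9
6 9 -4 5 -8 → max 9
9 -4 5 -8 1 → max 9
-4 5 -8 1 -8 → max 5

9, 9, 9, 9, 9, 5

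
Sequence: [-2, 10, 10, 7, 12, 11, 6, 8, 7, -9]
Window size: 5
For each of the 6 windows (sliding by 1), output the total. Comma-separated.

37, 50, 46, 44, 44, 23

[-2, 10, 10, 7, 12] → sum 37
[10, 10, 7, 12, 11] → sum 50
[10, 7, 12, 11, 6] → sum 46
[7, 12, 11, 6, 8] → sum 44
[12, 11, 6, 8, 7] → sum 44
[11, 6, 8, 7, -9] → sum 23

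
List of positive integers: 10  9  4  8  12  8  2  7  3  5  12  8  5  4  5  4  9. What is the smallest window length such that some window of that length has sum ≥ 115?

17

add 10: running sum 10 < 115
add 9: running sum 19 < 115
add 4: running sum 23 < 115
add 8: running sum 31 < 115
add 12: running sum 43 < 115
add 8: running sum 51 < 115
add 2: running sum 53 < 115
add 7: running sum 60 < 115
add 3: running sum 63 < 115
add 5: running sum 68 < 115
add 12: running sum 80 < 115
add 8: running sum 88 < 115
add 5: running sum 93 < 115
add 4: running sum 97 < 115
add 5: running sum 102 < 115
add 4: running sum 106 < 115
add 9: shortest ending here [10, 9, 4, 8, 12, 8, 2, 7, 3, 5, 12, 8, 5, 4, 5, 4, 9] sum 115, len 17
Shortest qualifying length: 17.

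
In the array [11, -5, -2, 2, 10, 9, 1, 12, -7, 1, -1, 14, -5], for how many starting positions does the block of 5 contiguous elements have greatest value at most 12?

7

[11, -5, -2, 2, 10] → max 11  ≤ 12 ✓
[-5, -2, 2, 10, 9] → max 10  ≤ 12 ✓
[-2, 2, 10, 9, 1] → max 10  ≤ 12 ✓
[2, 10, 9, 1, 12] → max 12  ≤ 12 ✓
[10, 9, 1, 12, -7] → max 12  ≤ 12 ✓
[9, 1, 12, -7, 1] → max 12  ≤ 12 ✓
[1, 12, -7, 1, -1] → max 12  ≤ 12 ✓
[12, -7, 1, -1, 14] → max 14
[-7, 1, -1, 14, -5] → max 14
7 windows satisfy the condition.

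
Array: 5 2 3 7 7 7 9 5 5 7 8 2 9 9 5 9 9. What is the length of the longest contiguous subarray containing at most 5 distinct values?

[5] 1 distinct, len 1
[5, 2] 2 distinct, len 2
[5, 2, 3] 3 distinct, len 3
[5, 2, 3, 7] 4 distinct, len 4
[5, 2, 3, 7, 7] 4 distinct, len 5
[5, 2, 3, 7, 7, 7] 4 distinct, len 6
[5, 2, 3, 7, 7, 7, 9] 5 distinct, len 7
[5, 2, 3, 7, 7, 7, 9, 5] 5 distinct, len 8
[5, 2, 3, 7, 7, 7, 9, 5, 5] 5 distinct, len 9
[5, 2, 3, 7, 7, 7, 9, 5, 5, 7] 5 distinct, len 10
[3, 7, 7, 7, 9, 5, 5, 7, 8] 5 distinct, len 9
[7, 7, 7, 9, 5, 5, 7, 8, 2] 5 distinct, len 9
[7, 7, 7, 9, 5, 5, 7, 8, 2, 9] 5 distinct, len 10
[7, 7, 7, 9, 5, 5, 7, 8, 2, 9, 9] 5 distinct, len 11
[7, 7, 7, 9, 5, 5, 7, 8, 2, 9, 9, 5] 5 distinct, len 12
[7, 7, 7, 9, 5, 5, 7, 8, 2, 9, 9, 5, 9] 5 distinct, len 13
[7, 7, 7, 9, 5, 5, 7, 8, 2, 9, 9, 5, 9, 9] 5 distinct, len 14
Longest length with ≤5 distinct: 14.

14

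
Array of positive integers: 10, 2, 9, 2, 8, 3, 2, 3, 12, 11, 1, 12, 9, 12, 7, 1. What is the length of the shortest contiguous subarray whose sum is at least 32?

Extend right; whenever the sum reaches 32, record the length and shrink from the left:
add 10: running sum 10 < 32
add 2: running sum 12 < 32
add 9: running sum 21 < 32
add 2: running sum 23 < 32
add 8: running sum 31 < 32
add 3: shortest ending here [10, 2, 9, 2, 8, 3] sum 34, len 6
add 2: shortest ending here [10, 2, 9, 2, 8, 3, 2] sum 36, len 7
add 3: shortest ending here [10, 2, 9, 2, 8, 3, 2, 3] sum 39, len 8
add 12: shortest ending here [9, 2, 8, 3, 2, 3, 12] sum 39, len 7
add 11: shortest ending here [8, 3, 2, 3, 12, 11] sum 39, len 6
add 1: shortest ending here [3, 2, 3, 12, 11, 1] sum 32, len 6
add 12: shortest ending here [12, 11, 1, 12] sum 36, len 4
add 9: shortest ending here [11, 1, 12, 9] sum 33, len 4
add 12: shortest ending here [12, 9, 12] sum 33, len 3
add 7: shortest ending here [12, 9, 12, 7] sum 40, len 4
add 1: shortest ending here [12, 9, 12, 7, 1] sum 41, len 5
Shortest qualifying length: 3.

3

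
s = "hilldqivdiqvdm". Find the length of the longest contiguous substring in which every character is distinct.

5

add h: [h] len 1
add i: [h, i] len 2
add l: [h, i, l] len 3
add l (repeat l, move left end past it): [l] len 1
add d: [l, d] len 2
add q: [l, d, q] len 3
add i: [l, d, q, i] len 4
add v: [l, d, q, i, v] len 5
add d (repeat d, move left end past it): [q, i, v, d] len 4
add i (repeat i, move left end past it): [v, d, i] len 3
add q: [v, d, i, q] len 4
add v (repeat v, move left end past it): [d, i, q, v] len 4
add d (repeat d, move left end past it): [i, q, v, d] len 4
add m: [i, q, v, d, m] len 5
Longest all-distinct length: 5.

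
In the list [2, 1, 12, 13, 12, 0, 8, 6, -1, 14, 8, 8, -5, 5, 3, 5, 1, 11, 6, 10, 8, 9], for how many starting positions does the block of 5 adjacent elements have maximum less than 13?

2 1 12 13 12 → max 13
1 12 13 12 0 → max 13
12 13 12 0 8 → max 13
13 12 0 8 6 → max 13
12 0 8 6 -1 → max 12  < 13 ✓
0 8 6 -1 14 → max 14
8 6 -1 14 8 → max 14
6 -1 14 8 8 → max 14
-1 14 8 8 -5 → max 14
14 8 8 -5 5 → max 14
8 8 -5 5 3 → max 8  < 13 ✓
8 -5 5 3 5 → max 8  < 13 ✓
-5 5 3 5 1 → max 5  < 13 ✓
5 3 5 1 11 → max 11  < 13 ✓
3 5 1 11 6 → max 11  < 13 ✓
5 1 11 6 10 → max 11  < 13 ✓
1 11 6 10 8 → max 11  < 13 ✓
11 6 10 8 9 → max 11  < 13 ✓
9 windows satisfy the condition.

9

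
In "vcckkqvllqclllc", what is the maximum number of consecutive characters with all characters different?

add v: [v] len 1
add c: [v, c] len 2
add c (repeat c, move left end past it): [c] len 1
add k: [c, k] len 2
add k (repeat k, move left end past it): [k] len 1
add q: [k, q] len 2
add v: [k, q, v] len 3
add l: [k, q, v, l] len 4
add l (repeat l, move left end past it): [l] len 1
add q: [l, q] len 2
add c: [l, q, c] len 3
add l (repeat l, move left end past it): [q, c, l] len 3
add l (repeat l, move left end past it): [l] len 1
add l (repeat l, move left end past it): [l] len 1
add c: [l, c] len 2
Longest all-distinct length: 4.

4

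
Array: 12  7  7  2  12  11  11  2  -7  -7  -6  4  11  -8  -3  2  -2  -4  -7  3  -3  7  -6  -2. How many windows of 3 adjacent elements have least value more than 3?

2

(12, 7, 7) → min 7  > 3 ✓
(7, 7, 2) → min 2
(7, 2, 12) → min 2
(2, 12, 11) → min 2
(12, 11, 11) → min 11  > 3 ✓
(11, 11, 2) → min 2
(11, 2, -7) → min -7
(2, -7, -7) → min -7
(-7, -7, -6) → min -7
(-7, -6, 4) → min -7
(-6, 4, 11) → min -6
(4, 11, -8) → min -8
(11, -8, -3) → min -8
(-8, -3, 2) → min -8
(-3, 2, -2) → min -3
(2, -2, -4) → min -4
(-2, -4, -7) → min -7
(-4, -7, 3) → min -7
(-7, 3, -3) → min -7
(3, -3, 7) → min -3
(-3, 7, -6) → min -6
(7, -6, -2) → min -6
2 windows satisfy the condition.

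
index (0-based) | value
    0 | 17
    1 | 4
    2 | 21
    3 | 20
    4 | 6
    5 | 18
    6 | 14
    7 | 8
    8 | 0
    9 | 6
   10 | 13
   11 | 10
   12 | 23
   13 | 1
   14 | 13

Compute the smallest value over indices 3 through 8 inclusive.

0

Elements at indices 3..8: 20, 6, 18, 14, 8, 0
min(20, 6, 18, 14, 8, 0) = 0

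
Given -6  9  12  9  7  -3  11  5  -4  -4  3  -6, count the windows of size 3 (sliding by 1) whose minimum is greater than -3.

2

(-6, 9, 12) → min -6
(9, 12, 9) → min 9  > -3 ✓
(12, 9, 7) → min 7  > -3 ✓
(9, 7, -3) → min -3
(7, -3, 11) → min -3
(-3, 11, 5) → min -3
(11, 5, -4) → min -4
(5, -4, -4) → min -4
(-4, -4, 3) → min -4
(-4, 3, -6) → min -6
2 windows satisfy the condition.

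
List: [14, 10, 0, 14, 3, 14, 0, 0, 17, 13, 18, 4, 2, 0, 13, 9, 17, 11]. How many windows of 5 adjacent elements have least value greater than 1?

14 10 0 14 3 → min 0
10 0 14 3 14 → min 0
0 14 3 14 0 → min 0
14 3 14 0 0 → min 0
3 14 0 0 17 → min 0
14 0 0 17 13 → min 0
0 0 17 13 18 → min 0
0 17 13 18 4 → min 0
17 13 18 4 2 → min 2  > 1 ✓
13 18 4 2 0 → min 0
18 4 2 0 13 → min 0
4 2 0 13 9 → min 0
2 0 13 9 17 → min 0
0 13 9 17 11 → min 0
1 window satisfy the condition.

1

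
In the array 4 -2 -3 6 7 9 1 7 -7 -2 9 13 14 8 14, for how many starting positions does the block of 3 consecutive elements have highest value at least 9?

8

(4, -2, -3) → max 4
(-2, -3, 6) → max 6
(-3, 6, 7) → max 7
(6, 7, 9) → max 9  ≥ 9 ✓
(7, 9, 1) → max 9  ≥ 9 ✓
(9, 1, 7) → max 9  ≥ 9 ✓
(1, 7, -7) → max 7
(7, -7, -2) → max 7
(-7, -2, 9) → max 9  ≥ 9 ✓
(-2, 9, 13) → max 13  ≥ 9 ✓
(9, 13, 14) → max 14  ≥ 9 ✓
(13, 14, 8) → max 14  ≥ 9 ✓
(14, 8, 14) → max 14  ≥ 9 ✓
8 windows satisfy the condition.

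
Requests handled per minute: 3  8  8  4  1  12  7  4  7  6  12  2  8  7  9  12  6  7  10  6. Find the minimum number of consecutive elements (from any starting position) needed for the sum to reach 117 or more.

Extend right; whenever the sum reaches 117, record the length and shrink from the left:
add 3: running sum 3 < 117
add 8: running sum 11 < 117
add 8: running sum 19 < 117
add 4: running sum 23 < 117
add 1: running sum 24 < 117
add 12: running sum 36 < 117
add 7: running sum 43 < 117
add 4: running sum 47 < 117
add 7: running sum 54 < 117
add 6: running sum 60 < 117
add 12: running sum 72 < 117
add 2: running sum 74 < 117
add 8: running sum 82 < 117
add 7: running sum 89 < 117
add 9: running sum 98 < 117
add 12: running sum 110 < 117
add 6: running sum 116 < 117
end 17: [8, 8, 4, 1, 12, 7, 4, 7, 6, 12, 2, 8, 7, 9, 12, 6, 7] sum 120, len 17
end 18: [8, 4, 1, 12, 7, 4, 7, 6, 12, 2, 8, 7, 9, 12, 6, 7, 10] sum 122, len 17
end 19: [4, 1, 12, 7, 4, 7, 6, 12, 2, 8, 7, 9, 12, 6, 7, 10, 6] sum 120, len 17
Shortest qualifying length: 17.

17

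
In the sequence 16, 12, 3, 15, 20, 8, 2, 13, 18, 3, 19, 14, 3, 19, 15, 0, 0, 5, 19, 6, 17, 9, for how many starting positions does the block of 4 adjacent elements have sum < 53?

16

(16, 12, 3, 15) → sum 46  < 53 ✓
(12, 3, 15, 20) → sum 50  < 53 ✓
(3, 15, 20, 8) → sum 46  < 53 ✓
(15, 20, 8, 2) → sum 45  < 53 ✓
(20, 8, 2, 13) → sum 43  < 53 ✓
(8, 2, 13, 18) → sum 41  < 53 ✓
(2, 13, 18, 3) → sum 36  < 53 ✓
(13, 18, 3, 19) → sum 53
(18, 3, 19, 14) → sum 54
(3, 19, 14, 3) → sum 39  < 53 ✓
(19, 14, 3, 19) → sum 55
(14, 3, 19, 15) → sum 51  < 53 ✓
(3, 19, 15, 0) → sum 37  < 53 ✓
(19, 15, 0, 0) → sum 34  < 53 ✓
(15, 0, 0, 5) → sum 20  < 53 ✓
(0, 0, 5, 19) → sum 24  < 53 ✓
(0, 5, 19, 6) → sum 30  < 53 ✓
(5, 19, 6, 17) → sum 47  < 53 ✓
(19, 6, 17, 9) → sum 51  < 53 ✓
16 windows satisfy the condition.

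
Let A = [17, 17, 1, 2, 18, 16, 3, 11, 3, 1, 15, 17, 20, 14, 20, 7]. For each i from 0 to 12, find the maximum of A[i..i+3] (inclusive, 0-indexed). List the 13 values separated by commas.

17, 18, 18, 18, 18, 16, 11, 15, 17, 20, 20, 20, 20

Sliding a size-4 window across the 16 values:
17 17 1 2 → max 17
17 1 2 18 → max 18
1 2 18 16 → max 18
2 18 16 3 → max 18
18 16 3 11 → max 18
16 3 11 3 → max 16
3 11 3 1 → max 11
11 3 1 15 → max 15
3 1 15 17 → max 17
1 15 17 20 → max 20
15 17 20 14 → max 20
17 20 14 20 → max 20
20 14 20 7 → max 20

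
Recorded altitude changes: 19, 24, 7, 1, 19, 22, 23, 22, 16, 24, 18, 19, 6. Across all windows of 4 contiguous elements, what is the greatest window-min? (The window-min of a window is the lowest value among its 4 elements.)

19

[19, 24, 7, 1] → min 1
[24, 7, 1, 19] → min 1
[7, 1, 19, 22] → min 1
[1, 19, 22, 23] → min 1
[19, 22, 23, 22] → min 19
[22, 23, 22, 16] → min 16
[23, 22, 16, 24] → min 16
[22, 16, 24, 18] → min 16
[16, 24, 18, 19] → min 16
[24, 18, 19, 6] → min 6
Greatest of these is 19.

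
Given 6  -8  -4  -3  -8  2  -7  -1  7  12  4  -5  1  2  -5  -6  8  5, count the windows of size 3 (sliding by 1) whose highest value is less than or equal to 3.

8

[6, -8, -4] → max 6
[-8, -4, -3] → max -3  ≤ 3 ✓
[-4, -3, -8] → max -3  ≤ 3 ✓
[-3, -8, 2] → max 2  ≤ 3 ✓
[-8, 2, -7] → max 2  ≤ 3 ✓
[2, -7, -1] → max 2  ≤ 3 ✓
[-7, -1, 7] → max 7
[-1, 7, 12] → max 12
[7, 12, 4] → max 12
[12, 4, -5] → max 12
[4, -5, 1] → max 4
[-5, 1, 2] → max 2  ≤ 3 ✓
[1, 2, -5] → max 2  ≤ 3 ✓
[2, -5, -6] → max 2  ≤ 3 ✓
[-5, -6, 8] → max 8
[-6, 8, 5] → max 8
8 windows satisfy the condition.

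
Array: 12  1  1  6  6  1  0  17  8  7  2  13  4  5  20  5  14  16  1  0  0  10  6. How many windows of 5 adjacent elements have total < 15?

12 1 1 6 6 → sum 26
1 1 6 6 1 → sum 15
1 6 6 1 0 → sum 14  < 15 ✓
6 6 1 0 17 → sum 30
6 1 0 17 8 → sum 32
1 0 17 8 7 → sum 33
0 17 8 7 2 → sum 34
17 8 7 2 13 → sum 47
8 7 2 13 4 → sum 34
7 2 13 4 5 → sum 31
2 13 4 5 20 → sum 44
13 4 5 20 5 → sum 47
4 5 20 5 14 → sum 48
5 20 5 14 16 → sum 60
20 5 14 16 1 → sum 56
5 14 16 1 0 → sum 36
14 16 1 0 0 → sum 31
16 1 0 0 10 → sum 27
1 0 0 10 6 → sum 17
1 window satisfy the condition.

1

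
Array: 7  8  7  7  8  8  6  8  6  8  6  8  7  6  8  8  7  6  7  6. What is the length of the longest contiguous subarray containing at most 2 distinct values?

add 7: window [7] (1 distinct), len 1
add 8: window [7, 8] (2 distinct), len 2
add 7: window [7, 8, 7] (2 distinct), len 3
add 7: window [7, 8, 7, 7] (2 distinct), len 4
add 8: window [7, 8, 7, 7, 8] (2 distinct), len 5
add 8: window [7, 8, 7, 7, 8, 8] (2 distinct), len 6
add 6: window [8, 8, 6] (2 distinct), len 3
add 8: window [8, 8, 6, 8] (2 distinct), len 4
add 6: window [8, 8, 6, 8, 6] (2 distinct), len 5
add 8: window [8, 8, 6, 8, 6, 8] (2 distinct), len 6
add 6: window [8, 8, 6, 8, 6, 8, 6] (2 distinct), len 7
add 8: window [8, 8, 6, 8, 6, 8, 6, 8] (2 distinct), len 8
add 7: window [8, 7] (2 distinct), len 2
add 6: window [7, 6] (2 distinct), len 2
add 8: window [6, 8] (2 distinct), len 2
add 8: window [6, 8, 8] (2 distinct), len 3
add 7: window [8, 8, 7] (2 distinct), len 3
add 6: window [7, 6] (2 distinct), len 2
add 7: window [7, 6, 7] (2 distinct), len 3
add 6: window [7, 6, 7, 6] (2 distinct), len 4
Longest length with ≤2 distinct: 8.

8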